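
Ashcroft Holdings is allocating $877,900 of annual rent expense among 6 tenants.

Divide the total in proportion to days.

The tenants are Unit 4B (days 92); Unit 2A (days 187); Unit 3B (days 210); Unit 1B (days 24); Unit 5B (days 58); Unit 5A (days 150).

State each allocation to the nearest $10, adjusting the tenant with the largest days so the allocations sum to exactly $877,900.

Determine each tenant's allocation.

Unit 4B: $112,020; Unit 2A: $227,690; Unit 3B: $255,710; Unit 1B: $29,220; Unit 5B: $70,620; Unit 5A: $182,640

Days total: 92 + 187 + 210 + 24 + 58 + 150 = 721.
Pro-rata amounts: Unit 4B 112,020.53; Unit 2A 227,693.90; Unit 3B 255,699.03; Unit 1B 29,222.75; Unit 5B 70,621.64; Unit 5A 182,642.16.
After rounding ($10): Unit 4B $112,020; Unit 2A $227,690; Unit 3B $255,700; Unit 1B $29,220; Unit 5B $70,620; Unit 5A $182,640. Sum = $877,890.
Difference $877,900 − $877,890 = +$10 applied to largest days (Unit 3B): Unit 3B becomes $255,710.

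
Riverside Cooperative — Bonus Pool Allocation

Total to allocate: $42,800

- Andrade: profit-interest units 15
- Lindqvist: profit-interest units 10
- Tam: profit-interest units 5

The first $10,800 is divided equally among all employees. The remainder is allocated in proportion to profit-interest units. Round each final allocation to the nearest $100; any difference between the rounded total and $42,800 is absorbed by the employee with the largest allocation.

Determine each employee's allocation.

$10,800 shared equally gives $3,600 per employee.
Remainder $32,000 by profit-interest units (total 30): Andrade 16,000.00 → $16,000; Lindqvist 10,666.67 → $10,700; Tam 5,333.33 → $5,300.
Totals: Andrade $3,600 + $16,000 = $19,600; Lindqvist $3,600 + $10,700 = $14,300; Tam $3,600 + $5,300 = $8,900.

Andrade: $19,600 | Lindqvist: $14,300 | Tam: $8,900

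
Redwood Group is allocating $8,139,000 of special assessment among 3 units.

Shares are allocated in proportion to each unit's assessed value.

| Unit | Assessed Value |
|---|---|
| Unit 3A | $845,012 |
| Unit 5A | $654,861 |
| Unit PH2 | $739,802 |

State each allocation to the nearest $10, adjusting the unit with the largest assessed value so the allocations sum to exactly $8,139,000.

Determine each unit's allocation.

Assessed value total: 845,012 + 654,861 + 739,802 = 2,239,675.
Proportional shares: Unit 3A 3,070,781.55; Unit 5A 2,379,771.03; Unit PH2 2,688,447.42.
After rounding ($10): Unit 3A $3,070,780; Unit 5A $2,379,770; Unit PH2 $2,688,450. Sum = $8,139,000.
Sum already equals the total — no adjustment.

Unit 3A: $3,070,780; Unit 5A: $2,379,770; Unit PH2: $2,688,450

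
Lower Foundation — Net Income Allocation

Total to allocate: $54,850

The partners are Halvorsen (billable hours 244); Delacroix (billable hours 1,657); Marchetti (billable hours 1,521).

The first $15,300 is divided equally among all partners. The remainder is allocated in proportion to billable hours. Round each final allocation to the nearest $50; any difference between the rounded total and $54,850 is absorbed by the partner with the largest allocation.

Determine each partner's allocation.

Halvorsen: $7,900 · Delacroix: $24,250 · Marchetti: $22,700

Equal tier: $15,300 ÷ 3 = $5,100 apiece.
Remainder $39,550 by billable hours (total 3,422): Halvorsen 2,820.05 → $2,800; Delacroix 19,150.89 → $19,150; Marchetti 17,579.06 → $17,600.
Totals: Halvorsen $5,100 + $2,800 = $7,900; Delacroix $5,100 + $19,150 = $24,250; Marchetti $5,100 + $17,600 = $22,700.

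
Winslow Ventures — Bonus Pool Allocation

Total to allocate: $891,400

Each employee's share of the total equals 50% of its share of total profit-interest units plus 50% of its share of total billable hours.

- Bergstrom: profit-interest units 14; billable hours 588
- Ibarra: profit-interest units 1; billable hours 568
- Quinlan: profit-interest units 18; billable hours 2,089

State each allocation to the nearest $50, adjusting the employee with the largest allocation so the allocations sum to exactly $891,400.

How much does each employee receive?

Profit-interest units total 33; billable hours total 3,245.
Combined weights (50% profit-interest units + 50% billable hours): Bergstrom 0.3027; Ibarra 0.1027; Quinlan 0.5946.
Unrounded shares: Bergstrom 269,846.51; Ibarra 91,520.73; Quinlan 530,032.76.
At nearest $50: Bergstrom $269,850; Ibarra $91,500; Quinlan $530,050. Sum = $891,400.
No rounding difference to absorb.

Bergstrom: $269,850; Ibarra: $91,500; Quinlan: $530,050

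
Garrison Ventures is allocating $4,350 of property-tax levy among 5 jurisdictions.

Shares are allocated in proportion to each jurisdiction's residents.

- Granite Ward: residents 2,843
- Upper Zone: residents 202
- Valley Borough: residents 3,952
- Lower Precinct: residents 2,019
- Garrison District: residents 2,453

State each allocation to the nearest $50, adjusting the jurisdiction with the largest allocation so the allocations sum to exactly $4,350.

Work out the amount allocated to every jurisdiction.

Sum of residents: 11,469.
Raw shares: Granite Ward 2,843/11,469 × $4,350 = 1,078.30; Upper Zone 202/11,469 × $4,350 = 76.62; Valley Borough 3,952/11,469 × $4,350 = 1,498.93; Lower Precinct 2,019/11,469 × $4,350 = 765.77; Garrison District 2,453/11,469 × $4,350 = 930.38.
After rounding ($50): Granite Ward $1,100; Upper Zone $100; Valley Borough $1,500; Lower Precinct $750; Garrison District $950. Sum = $4,400.
Difference $4,350 − $4,400 = −$50 applied to largest allocation (Valley Borough): Valley Borough becomes $1,450.

Granite Ward: $1,100 | Upper Zone: $100 | Valley Borough: $1,450 | Lower Precinct: $750 | Garrison District: $950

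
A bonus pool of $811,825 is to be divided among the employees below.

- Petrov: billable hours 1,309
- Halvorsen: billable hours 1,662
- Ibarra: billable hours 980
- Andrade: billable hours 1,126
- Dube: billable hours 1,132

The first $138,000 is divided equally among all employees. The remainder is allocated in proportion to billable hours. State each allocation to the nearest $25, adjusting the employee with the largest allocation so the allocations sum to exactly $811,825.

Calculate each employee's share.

Petrov: $169,650 · Halvorsen: $207,975 · Ibarra: $133,950 · Andrade: $149,800 · Dube: $150,450

First tranche $138,000 split equally: $27,600 each.
Remainder $673,825 by billable hours (total 6,209): Petrov 142,057.81 → $142,050; Halvorsen 180,366.75 → $180,375; Ibarra 106,353.44 → $106,350; Andrade 122,197.93 → $122,200; Dube 122,849.07 → $122,850.
Totals: Petrov $27,600 + $142,050 = $169,650; Halvorsen $27,600 + $180,375 = $207,975; Ibarra $27,600 + $106,350 = $133,950; Andrade $27,600 + $122,200 = $149,800; Dube $27,600 + $122,850 = $150,450.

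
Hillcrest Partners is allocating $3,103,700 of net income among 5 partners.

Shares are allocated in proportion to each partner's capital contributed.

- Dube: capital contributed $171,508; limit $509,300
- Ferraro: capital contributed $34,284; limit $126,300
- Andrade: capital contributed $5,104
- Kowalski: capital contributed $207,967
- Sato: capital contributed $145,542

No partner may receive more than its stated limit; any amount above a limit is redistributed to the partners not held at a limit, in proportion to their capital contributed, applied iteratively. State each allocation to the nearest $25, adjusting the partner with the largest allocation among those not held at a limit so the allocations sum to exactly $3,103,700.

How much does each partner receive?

Sum of capital contributed: 564,405.
Proportional shares (ignoring caps): Dube 943,133.71; Ferraro 188,529.96; Andrade 28,067.23; Kowalski 1,143,624.13; Sato 800,344.97.
Capped: Dube ($509,300), Ferraro ($126,300); residual $2,468,100 reallocated over remaining capital contributed 358,613.
Remaining shares: Andrade 35,127.51 → $35,125; Kowalski 1,431,301.58 → $1,431,300; Sato 1,001,670.91 → $1,001,675.

Dube: $509,300 | Ferraro: $126,300 | Andrade: $35,125 | Kowalski: $1,431,300 | Sato: $1,001,675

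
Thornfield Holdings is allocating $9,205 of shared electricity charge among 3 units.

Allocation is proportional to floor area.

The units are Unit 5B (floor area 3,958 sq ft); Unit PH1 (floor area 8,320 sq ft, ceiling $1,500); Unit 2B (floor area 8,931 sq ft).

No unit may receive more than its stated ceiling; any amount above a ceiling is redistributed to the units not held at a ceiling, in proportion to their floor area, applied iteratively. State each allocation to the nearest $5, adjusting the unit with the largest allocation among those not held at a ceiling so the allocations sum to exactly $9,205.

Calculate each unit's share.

Combined floor area = 21,209.
Proportional shares (ignoring caps): Unit 5B 1,717.83; Unit PH1 3,611.00; Unit 2B 3,876.18.
Cap binds for Unit PH1 ($1,500); balance $7,705 reallocated over remaining floor area 12,889.
Remaining shares: Unit 5B 2,366.08 → $2,365; Unit 2B 5,338.92 → $5,340.

Unit 5B: $2,365 | Unit PH1: $1,500 | Unit 2B: $5,340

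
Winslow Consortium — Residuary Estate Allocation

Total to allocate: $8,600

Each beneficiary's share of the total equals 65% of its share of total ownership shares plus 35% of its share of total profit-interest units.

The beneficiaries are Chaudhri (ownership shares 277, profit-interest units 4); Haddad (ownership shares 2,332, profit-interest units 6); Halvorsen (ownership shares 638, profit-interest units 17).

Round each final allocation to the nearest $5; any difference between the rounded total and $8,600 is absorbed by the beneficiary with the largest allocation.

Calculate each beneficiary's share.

Chaudhri: $925 | Haddad: $4,680 | Halvorsen: $2,995

Totals — ownership shares 3,247, profit-interest units 27.
Combined weights (65% ownership shares + 35% profit-interest units): Chaudhri 0.1073; Haddad 0.5446; Halvorsen 0.3481.
Raw shares: Chaudhri 922.81; Haddad 4,683.63; Halvorsen 2,993.56.
Rounded to nearest $5: Chaudhri $925; Haddad $4,685; Halvorsen $2,995. Sum = $8,605.
Difference $8,600 − $8,605 = −$5 applied to largest allocation (Haddad): Haddad becomes $4,680.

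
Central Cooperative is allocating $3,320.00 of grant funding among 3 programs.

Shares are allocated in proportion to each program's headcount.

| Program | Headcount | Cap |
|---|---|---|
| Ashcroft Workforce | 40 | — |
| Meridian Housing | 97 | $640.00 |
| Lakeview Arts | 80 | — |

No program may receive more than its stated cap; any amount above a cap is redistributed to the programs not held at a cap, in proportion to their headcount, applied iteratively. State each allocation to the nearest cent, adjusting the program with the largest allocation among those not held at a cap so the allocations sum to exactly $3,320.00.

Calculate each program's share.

Sum of headcount: 217.
Unconstrained shares: Ashcroft Workforce 611.9816; Meridian Housing 1,484.0553; Lakeview Arts 1,223.9631.
Held at cap: Meridian Housing ($640.00); residual $2,680.00 reallocated over remaining headcount 120.
Remaining shares: Ashcroft Workforce 893.3333 → $893.33; Lakeview Arts 1,786.6667 → $1,786.67.

Ashcroft Workforce: $893.33 | Meridian Housing: $640.00 | Lakeview Arts: $1,786.67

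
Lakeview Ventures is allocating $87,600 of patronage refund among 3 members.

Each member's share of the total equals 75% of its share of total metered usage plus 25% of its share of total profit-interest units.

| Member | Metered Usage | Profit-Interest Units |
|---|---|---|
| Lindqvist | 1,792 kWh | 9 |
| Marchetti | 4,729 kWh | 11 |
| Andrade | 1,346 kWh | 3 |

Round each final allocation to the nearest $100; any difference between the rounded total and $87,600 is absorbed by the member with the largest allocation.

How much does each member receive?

Metered usage total 7,867; profit-interest units total 23.
Blended shares (75% metered usage + 25% profit-interest units): Lindqvist 0.2687; Marchetti 0.5704; Andrade 0.1609.
Proportional shares: Lindqvist 23,535.17; Marchetti 49,967.40; Andrade 14,097.43.
Rounded to nearest $100: Lindqvist $23,500; Marchetti $50,000; Andrade $14,100. Sum = $87,600.
No rounding difference to absorb.

Lindqvist: $23,500 · Marchetti: $50,000 · Andrade: $14,100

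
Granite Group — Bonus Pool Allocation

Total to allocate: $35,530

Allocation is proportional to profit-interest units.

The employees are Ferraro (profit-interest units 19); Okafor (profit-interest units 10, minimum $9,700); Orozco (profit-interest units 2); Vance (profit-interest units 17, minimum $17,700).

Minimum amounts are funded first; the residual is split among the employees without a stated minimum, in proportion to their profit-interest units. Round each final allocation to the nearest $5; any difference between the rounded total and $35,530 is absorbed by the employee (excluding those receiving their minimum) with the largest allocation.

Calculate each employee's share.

Guaranteed amounts: Okafor $9,700; Vance $17,700. Residual $8,130.
Residual split over remaining profit-interest units 21: Ferraro 7,355.71 → $7,355; Orozco 774.29 → $775.

Ferraro: $7,355 | Okafor: $9,700 | Orozco: $775 | Vance: $17,700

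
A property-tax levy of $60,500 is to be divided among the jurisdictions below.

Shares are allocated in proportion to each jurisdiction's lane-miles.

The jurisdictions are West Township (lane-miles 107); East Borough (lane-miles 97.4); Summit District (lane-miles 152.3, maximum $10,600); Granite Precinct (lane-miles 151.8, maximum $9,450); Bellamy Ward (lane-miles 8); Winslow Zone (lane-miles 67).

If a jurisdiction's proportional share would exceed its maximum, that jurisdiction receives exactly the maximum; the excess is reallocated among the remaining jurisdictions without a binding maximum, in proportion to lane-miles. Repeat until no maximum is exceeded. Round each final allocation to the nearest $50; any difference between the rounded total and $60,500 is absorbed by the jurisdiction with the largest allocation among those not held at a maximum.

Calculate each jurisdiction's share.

West Township: $15,500; East Borough: $14,100; Summit District: $10,600; Granite Precinct: $9,450; Bellamy Ward: $1,150; Winslow Zone: $9,700

Sum of lane-miles: 583.5.
Proportional shares (ignoring caps): West Township 11,094.26; East Borough 10,098.89; Summit District 15,791.17; Granite Precinct 15,739.33; Bellamy Ward 829.48; Winslow Zone 6,946.87.
Held at cap: Summit District ($10,600), Granite Precinct ($9,450); remaining pool $40,450 reallocated over remaining lane-miles 279.4.
Remaining shares: West Township 15,490.87 → $15,500; East Borough 14,101.04 → $14,100; Bellamy Ward 1,158.20 → $1,150; Winslow Zone 9,699.89 → $9,700.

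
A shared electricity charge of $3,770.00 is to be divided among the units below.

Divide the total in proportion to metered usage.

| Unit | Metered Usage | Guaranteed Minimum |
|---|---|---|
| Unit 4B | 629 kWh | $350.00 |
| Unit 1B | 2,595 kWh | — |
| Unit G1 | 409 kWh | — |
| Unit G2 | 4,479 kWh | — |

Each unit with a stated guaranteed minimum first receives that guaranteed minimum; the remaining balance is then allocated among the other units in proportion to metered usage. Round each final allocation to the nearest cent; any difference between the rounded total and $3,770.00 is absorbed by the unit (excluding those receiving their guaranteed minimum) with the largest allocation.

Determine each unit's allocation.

Unit 4B: $350.00 | Unit 1B: $1,186.01 | Unit G1: $186.93 | Unit G2: $2,047.06

Guaranteed amounts: Unit 4B $350.00. Residual $3,420.00.
Residual split over remaining metered usage 7,483: Unit 1B 1,186.0083 → $1,186.01; Unit G1 186.9277 → $186.93; Unit G2 2,047.0640 → $2,047.06.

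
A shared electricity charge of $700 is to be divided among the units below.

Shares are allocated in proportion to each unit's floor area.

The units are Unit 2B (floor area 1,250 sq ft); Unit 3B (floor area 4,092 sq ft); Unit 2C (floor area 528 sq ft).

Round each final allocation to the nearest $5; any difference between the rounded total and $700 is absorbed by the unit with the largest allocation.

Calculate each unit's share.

Unit 2B: $150 · Unit 3B: $485 · Unit 2C: $65

Total floor area = 5,870.
Raw shares: Unit 2B 1,250/5,870 × $700 = 149.06; Unit 3B 4,092/5,870 × $700 = 487.97; Unit 2C 528/5,870 × $700 = 62.96.
After rounding ($5): Unit 2B $150; Unit 3B $490; Unit 2C $65. Sum = $705.
Difference $700 − $705 = −$5 applied to largest allocation (Unit 3B): Unit 3B becomes $485.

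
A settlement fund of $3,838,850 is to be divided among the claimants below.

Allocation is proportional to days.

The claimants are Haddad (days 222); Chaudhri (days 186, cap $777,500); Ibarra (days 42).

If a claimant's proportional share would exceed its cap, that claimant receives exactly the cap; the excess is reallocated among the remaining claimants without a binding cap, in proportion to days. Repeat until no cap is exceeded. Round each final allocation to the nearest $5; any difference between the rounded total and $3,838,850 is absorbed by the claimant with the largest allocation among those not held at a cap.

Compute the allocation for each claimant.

Total days = 450.
Pro-rata shares before constraints: Haddad 1,893,832.67; Chaudhri 1,586,724.67; Ibarra 358,292.67.
Capped: Chaudhri ($777,500); remaining pool $3,061,350 reallocated over remaining days 264.
Shares after redistribution: Haddad 2,574,317.05 → $2,574,315; Ibarra 487,032.95 → $487,035.

Haddad: $2,574,315 | Chaudhri: $777,500 | Ibarra: $487,035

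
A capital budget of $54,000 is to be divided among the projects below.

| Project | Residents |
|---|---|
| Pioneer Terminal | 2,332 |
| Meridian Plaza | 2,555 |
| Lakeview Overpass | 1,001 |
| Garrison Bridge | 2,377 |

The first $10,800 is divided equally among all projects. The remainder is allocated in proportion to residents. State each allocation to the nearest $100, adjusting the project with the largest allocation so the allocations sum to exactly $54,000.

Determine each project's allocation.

Equal tier: $10,800 ÷ 4 = $2,700 apiece.
Remainder $43,200 by residents (total 8,265): Pioneer Terminal 12,189.04 → $12,200; Meridian Plaza 13,354.63 → $13,400; Lakeview Overpass 5,232.09 → $5,200; Garrison Bridge 12,424.25 → $12,400.
Totals: Pioneer Terminal $2,700 + $12,200 = $14,900; Meridian Plaza $2,700 + $13,400 = $16,100; Lakeview Overpass $2,700 + $5,200 = $7,900; Garrison Bridge $2,700 + $12,400 = $15,100.

Pioneer Terminal: $14,900 | Meridian Plaza: $16,100 | Lakeview Overpass: $7,900 | Garrison Bridge: $15,100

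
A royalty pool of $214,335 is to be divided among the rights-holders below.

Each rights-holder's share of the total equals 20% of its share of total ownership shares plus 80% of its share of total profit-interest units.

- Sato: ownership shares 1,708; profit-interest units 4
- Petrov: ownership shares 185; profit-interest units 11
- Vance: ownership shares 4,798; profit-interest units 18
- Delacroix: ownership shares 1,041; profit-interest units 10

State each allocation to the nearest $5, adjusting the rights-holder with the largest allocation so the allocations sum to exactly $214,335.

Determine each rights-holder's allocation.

Ownership shares total 7,732; profit-interest units total 43.
Blended shares (20% ownership shares + 80% profit-interest units): Sato 0.1186; Petrov 0.2094; Vance 0.4590; Delacroix 0.2130.
Raw shares: Sato 25,419.84; Petrov 44,889.57; Vance 98,377.91; Delacroix 45,647.69.
Rounded to nearest $5: Sato $25,420; Petrov $44,890; Vance $98,380; Delacroix $45,650. Sum = $214,340.
Difference $214,335 − $214,340 = −$5 applied to largest allocation (Vance): Vance becomes $98,375.

Sato: $25,420; Petrov: $44,890; Vance: $98,375; Delacroix: $45,650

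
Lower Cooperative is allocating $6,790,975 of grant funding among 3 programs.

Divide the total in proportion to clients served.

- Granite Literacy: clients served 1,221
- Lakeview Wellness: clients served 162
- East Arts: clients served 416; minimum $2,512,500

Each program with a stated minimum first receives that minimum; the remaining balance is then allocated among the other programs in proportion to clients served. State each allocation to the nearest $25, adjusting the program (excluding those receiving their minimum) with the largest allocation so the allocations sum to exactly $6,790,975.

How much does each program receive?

Granite Literacy: $3,777,300; Lakeview Wellness: $501,175; East Arts: $2,512,500

Guaranteed amounts: East Arts $2,512,500. Residual $4,278,475.
Residual split over remaining clients served 1,383: Granite Literacy 3,777,308.73 → $3,777,300; Lakeview Wellness 501,166.27 → $501,175.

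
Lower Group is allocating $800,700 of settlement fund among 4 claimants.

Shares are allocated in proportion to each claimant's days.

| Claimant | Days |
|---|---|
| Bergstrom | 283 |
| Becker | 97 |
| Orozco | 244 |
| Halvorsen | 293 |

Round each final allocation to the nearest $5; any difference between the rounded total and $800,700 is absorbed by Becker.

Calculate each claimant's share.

Bergstrom: $247,110 | Becker: $84,695 | Orozco: $213,055 | Halvorsen: $255,840

Total days = 917.
Raw shares: Bergstrom 283/917 × $800,700 = 247,108.07; Becker 97/917 × $800,700 = 84,697.82; Orozco 244/917 × $800,700 = 213,054.31; Halvorsen 293/917 × $800,700 = 255,839.80.
Rounded to nearest $5: Bergstrom $247,110; Becker $84,700; Orozco $213,055; Halvorsen $255,840. Sum = $800,705.
Difference $800,700 − $800,705 = −$5 applied to Becker: Becker becomes $84,695.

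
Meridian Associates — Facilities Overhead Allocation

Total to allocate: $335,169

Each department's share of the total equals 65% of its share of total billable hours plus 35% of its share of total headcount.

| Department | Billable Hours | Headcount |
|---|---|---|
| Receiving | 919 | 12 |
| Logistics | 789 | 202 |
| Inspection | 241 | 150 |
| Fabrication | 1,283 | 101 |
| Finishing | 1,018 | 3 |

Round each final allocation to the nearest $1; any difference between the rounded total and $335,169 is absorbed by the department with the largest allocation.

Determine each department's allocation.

Receiving: $50,117; Logistics: $91,078; Inspection: $49,953; Fabrication: $91,085; Finishing: $52,936

Billable hours total 4,250; headcount total 468.
Blended shares (65% billable hours + 35% headcount): Receiving 0.1495; Logistics 0.2717; Inspection 0.1490; Fabrication 0.2718; Finishing 0.1579.
Proportional shares: Receiving 50,116.92; Logistics 91,078.48; Inspection 49,953.02; Fabrication 91,084.76; Finishing 52,935.82.
After rounding ($1): Receiving $50,117; Logistics $91,078; Inspection $49,953; Fabrication $91,085; Finishing $52,936. Sum = $335,169.
No rounding difference to absorb.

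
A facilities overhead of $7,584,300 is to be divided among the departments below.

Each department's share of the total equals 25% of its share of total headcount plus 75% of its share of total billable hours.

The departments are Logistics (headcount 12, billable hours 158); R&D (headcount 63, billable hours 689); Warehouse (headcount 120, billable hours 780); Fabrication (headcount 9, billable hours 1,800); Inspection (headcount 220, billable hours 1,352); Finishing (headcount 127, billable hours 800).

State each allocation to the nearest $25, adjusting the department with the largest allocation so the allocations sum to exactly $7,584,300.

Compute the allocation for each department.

Headcount total 551; billable hours total 5,579.
Combined weights (25% headcount + 75% billable hours): Logistics 0.0267; R&D 0.1212; Warehouse 0.1593; Fabrication 0.2461; Inspection 0.2816; Finishing 0.1652.
Raw shares: Logistics 202,387.13; R&D 919,281.76; Warehouse 1,208,209.04; Fabrication 1,866,210.56; Inspection 2,135,522.83; Finishing 1,252,688.67.
After rounding ($25): Logistics $202,375; R&D $919,275; Warehouse $1,208,200; Fabrication $1,866,200; Inspection $2,135,525; Finishing $1,252,700. Sum = $7,584,275.
Difference $7,584,300 − $7,584,275 = +$25 applied to largest allocation (Inspection): Inspection becomes $2,135,550.

Logistics: $202,375 · R&D: $919,275 · Warehouse: $1,208,200 · Fabrication: $1,866,200 · Inspection: $2,135,550 · Finishing: $1,252,700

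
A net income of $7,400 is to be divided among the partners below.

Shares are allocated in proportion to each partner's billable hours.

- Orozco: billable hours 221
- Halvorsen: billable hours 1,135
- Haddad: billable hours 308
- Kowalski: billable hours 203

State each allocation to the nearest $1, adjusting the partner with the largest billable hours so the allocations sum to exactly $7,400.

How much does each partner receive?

Sum of billable hours: 221 + 1,135 + 308 + 203 = 1,867.
Pro-rata amounts: Orozco 875.95; Halvorsen 4,498.66; Haddad 1,220.78; Kowalski 804.61.
At nearest $1: Orozco $876; Halvorsen $4,499; Haddad $1,221; Kowalski $805. Sum = $7,401.
Difference $7,400 − $7,401 = −$1 applied to largest billable hours (Halvorsen): Halvorsen becomes $4,498.

Orozco: $876 | Halvorsen: $4,498 | Haddad: $1,221 | Kowalski: $805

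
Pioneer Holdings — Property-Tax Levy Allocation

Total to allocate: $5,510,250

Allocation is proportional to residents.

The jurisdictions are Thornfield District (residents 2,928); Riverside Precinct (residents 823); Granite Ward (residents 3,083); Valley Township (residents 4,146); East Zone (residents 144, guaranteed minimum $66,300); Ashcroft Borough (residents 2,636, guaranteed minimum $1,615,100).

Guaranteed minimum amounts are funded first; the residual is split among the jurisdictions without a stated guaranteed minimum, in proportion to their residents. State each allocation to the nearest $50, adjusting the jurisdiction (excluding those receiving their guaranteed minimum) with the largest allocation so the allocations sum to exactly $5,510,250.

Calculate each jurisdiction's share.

Guaranteed amounts: East Zone $66,300; Ashcroft Borough $1,615,100. Balance $3,828,850.
Balance split over remaining residents 10,980: Thornfield District 1,021,026.67 → $1,021,050; Riverside Precinct 286,989.39 → $287,000; Granite Ward 1,075,076.92 → $1,075,100; Valley Township 1,445,757.02 → $1,445,750.
Rounding difference −$50 applied to Valley Township → $1,445,700.

Thornfield District: $1,021,050 | Riverside Precinct: $287,000 | Granite Ward: $1,075,100 | Valley Township: $1,445,700 | East Zone: $66,300 | Ashcroft Borough: $1,615,100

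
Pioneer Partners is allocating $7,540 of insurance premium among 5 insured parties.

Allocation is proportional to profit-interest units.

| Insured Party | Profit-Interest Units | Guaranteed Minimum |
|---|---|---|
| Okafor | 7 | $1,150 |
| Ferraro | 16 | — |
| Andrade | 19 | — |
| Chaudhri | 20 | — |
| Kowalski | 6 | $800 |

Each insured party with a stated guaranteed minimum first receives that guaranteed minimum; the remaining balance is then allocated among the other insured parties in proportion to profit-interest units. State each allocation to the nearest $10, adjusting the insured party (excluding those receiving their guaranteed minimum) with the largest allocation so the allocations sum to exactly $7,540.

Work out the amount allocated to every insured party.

Guaranteed amounts: Okafor $1,150; Kowalski $800. Remaining pool $5,590.
Remaining pool split over remaining profit-interest units 55: Ferraro 1,626.18 → $1,630; Andrade 1,931.09 → $1,930; Chaudhri 2,032.73 → $2,030.

Okafor: $1,150; Ferraro: $1,630; Andrade: $1,930; Chaudhri: $2,030; Kowalski: $800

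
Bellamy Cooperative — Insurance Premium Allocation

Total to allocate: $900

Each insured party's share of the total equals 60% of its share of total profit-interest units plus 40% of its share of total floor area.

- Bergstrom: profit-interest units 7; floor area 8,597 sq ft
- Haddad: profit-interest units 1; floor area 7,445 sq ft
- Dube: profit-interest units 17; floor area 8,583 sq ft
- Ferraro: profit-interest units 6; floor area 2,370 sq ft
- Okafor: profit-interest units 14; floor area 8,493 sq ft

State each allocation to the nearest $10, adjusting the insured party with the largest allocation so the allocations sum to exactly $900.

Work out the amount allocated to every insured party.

Bergstrom: $170 · Haddad: $90 · Dube: $290 · Ferraro: $100 · Okafor: $250

Profit-interest units total 45; floor area total 35,488.
Composite weights (60% profit-interest units + 40% floor area): Bergstrom 0.1902; Haddad 0.0972; Dube 0.3234; Ferraro 0.1067; Okafor 0.2824.
Unrounded shares: Bergstrom 171.21; Haddad 87.52; Dube 291.07; Ferraro 96.04; Okafor 254.16.
At nearest $10: Bergstrom $170; Haddad $90; Dube $290; Ferraro $100; Okafor $250. Sum = $900.
Rounded total matches; no reconciliation needed.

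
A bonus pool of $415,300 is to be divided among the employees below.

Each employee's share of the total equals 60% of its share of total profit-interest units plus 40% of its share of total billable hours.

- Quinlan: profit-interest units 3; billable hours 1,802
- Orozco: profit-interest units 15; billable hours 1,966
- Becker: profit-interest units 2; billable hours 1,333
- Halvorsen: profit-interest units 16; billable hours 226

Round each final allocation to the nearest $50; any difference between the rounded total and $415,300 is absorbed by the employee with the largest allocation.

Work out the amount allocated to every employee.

Totals — profit-interest units 36, billable hours 5,327.
Blended shares (60% profit-interest units + 40% billable hours): Quinlan 0.1853; Orozco 0.3976; Becker 0.1334; Halvorsen 0.2836.
Proportional shares: Quinlan 76,959.53; Orozco 165,133.79; Becker 55,412.31; Halvorsen 117,794.37.
At nearest $50: Quinlan $76,950; Orozco $165,150; Becker $55,400; Halvorsen $117,800. Sum = $415,300.
Rounded total matches; no reconciliation needed.

Quinlan: $76,950 | Orozco: $165,150 | Becker: $55,400 | Halvorsen: $117,800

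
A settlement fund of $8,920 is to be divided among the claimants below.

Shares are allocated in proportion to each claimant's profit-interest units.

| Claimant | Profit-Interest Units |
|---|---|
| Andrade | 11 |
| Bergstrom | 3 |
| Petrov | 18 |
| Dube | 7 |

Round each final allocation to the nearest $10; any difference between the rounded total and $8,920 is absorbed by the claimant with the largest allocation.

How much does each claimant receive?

Andrade: $2,520; Bergstrom: $690; Petrov: $4,110; Dube: $1,600

Profit-interest units total: 39.
Raw shares: Andrade 11/39 × $8,920 = 2,515.90; Bergstrom 3/39 × $8,920 = 686.15; Petrov 18/39 × $8,920 = 4,116.92; Dube 7/39 × $8,920 = 1,601.03.
After rounding ($10): Andrade $2,520; Bergstrom $690; Petrov $4,120; Dube $1,600. Sum = $8,930.
Difference $8,920 − $8,930 = −$10 applied to largest allocation (Petrov): Petrov becomes $4,110.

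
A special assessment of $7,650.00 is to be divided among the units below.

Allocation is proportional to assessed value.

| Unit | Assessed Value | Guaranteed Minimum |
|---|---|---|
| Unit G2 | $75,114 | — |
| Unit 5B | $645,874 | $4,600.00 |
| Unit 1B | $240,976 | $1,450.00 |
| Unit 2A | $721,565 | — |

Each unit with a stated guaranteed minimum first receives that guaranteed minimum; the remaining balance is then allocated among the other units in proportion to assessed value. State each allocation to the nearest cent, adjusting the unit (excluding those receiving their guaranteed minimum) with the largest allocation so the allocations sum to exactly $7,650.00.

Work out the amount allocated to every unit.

Unit G2: $150.85 | Unit 5B: $4,600.00 | Unit 1B: $1,450.00 | Unit 2A: $1,449.15

Fund the minimums — Unit 5B $4,600.00; Unit 1B $1,450.00. Balance $1,600.00.
Balance split over remaining assessed value 796,679: Unit G2 150.8542 → $150.85; Unit 2A 1,449.1458 → $1,449.15.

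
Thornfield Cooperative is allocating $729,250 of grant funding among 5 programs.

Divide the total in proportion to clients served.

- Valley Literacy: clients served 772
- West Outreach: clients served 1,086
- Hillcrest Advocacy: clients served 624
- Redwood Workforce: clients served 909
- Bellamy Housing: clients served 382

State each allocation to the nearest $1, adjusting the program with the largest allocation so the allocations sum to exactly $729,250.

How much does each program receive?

Valley Literacy: $149,213 · West Outreach: $209,904 · Hillcrest Advocacy: $120,607 · Redwood Workforce: $175,693 · Bellamy Housing: $73,833

Sum of clients served: 3,773.
Pro-rata amounts: Valley Literacy 772/3,773 × $729,250 = 149,213.09; West Outreach 1,086/3,773 × $729,250 = 209,903.39; Hillcrest Advocacy 624/3,773 × $729,250 = 120,607.47; Redwood Workforce 909/3,773 × $729,250 = 175,692.62; Bellamy Housing 382/3,773 × $729,250 = 73,833.42.
At nearest $1: Valley Literacy $149,213; West Outreach $209,903; Hillcrest Advocacy $120,607; Redwood Workforce $175,693; Bellamy Housing $73,833. Sum = $729,249.
Difference $729,250 − $729,249 = +$1 applied to largest allocation (West Outreach): West Outreach becomes $209,904.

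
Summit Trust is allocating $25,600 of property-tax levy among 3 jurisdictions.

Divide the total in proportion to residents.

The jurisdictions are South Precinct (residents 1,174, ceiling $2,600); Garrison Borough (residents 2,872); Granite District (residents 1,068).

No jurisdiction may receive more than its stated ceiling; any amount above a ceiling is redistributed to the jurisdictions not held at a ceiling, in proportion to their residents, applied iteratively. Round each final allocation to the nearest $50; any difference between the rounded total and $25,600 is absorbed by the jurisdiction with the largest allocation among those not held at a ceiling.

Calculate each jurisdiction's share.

South Precinct: $2,600; Garrison Borough: $16,750; Granite District: $6,250

Total residents = 5,114.
Proportional shares (ignoring caps): South Precinct 5,876.89; Garrison Borough 14,376.85; Granite District 5,346.27.
Capped: South Precinct ($2,600); residual $23,000 reallocated over remaining residents 3,940.
Shares after redistribution: Garrison Borough 16,765.48 → $16,750; Granite District 6,234.52 → $6,250.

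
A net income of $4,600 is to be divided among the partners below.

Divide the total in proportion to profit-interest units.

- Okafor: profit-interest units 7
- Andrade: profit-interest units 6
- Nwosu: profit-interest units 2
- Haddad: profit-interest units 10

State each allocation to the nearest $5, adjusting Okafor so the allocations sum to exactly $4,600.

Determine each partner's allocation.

Okafor: $1,285 | Andrade: $1,105 | Nwosu: $370 | Haddad: $1,840

Total profit-interest units = 25.
Raw shares: Okafor 7/25 × $4,600 = 1,288.00; Andrade 6/25 × $4,600 = 1,104.00; Nwosu 2/25 × $4,600 = 368.00; Haddad 10/25 × $4,600 = 1,840.00.
Rounded to nearest $5: Okafor $1,290; Andrade $1,105; Nwosu $370; Haddad $1,840. Sum = $4,605.
Difference $4,600 − $4,605 = −$5 applied to Okafor: Okafor becomes $1,285.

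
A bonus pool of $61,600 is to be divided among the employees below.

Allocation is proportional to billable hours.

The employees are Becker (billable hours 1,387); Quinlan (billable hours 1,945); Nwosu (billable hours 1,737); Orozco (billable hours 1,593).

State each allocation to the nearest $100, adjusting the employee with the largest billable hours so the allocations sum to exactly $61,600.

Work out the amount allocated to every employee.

Combined billable hours = 1,387 + 1,945 + 1,737 + 1,593 = 6,662.
Raw shares: Becker 12,824.86; Quinlan 17,984.39; Nwosu 16,061.12; Orozco 14,729.63.
After rounding ($100): Becker $12,800; Quinlan $18,000; Nwosu $16,100; Orozco $14,700. Sum = $61,600.
Rounded total matches; no reconciliation needed.

Becker: $12,800; Quinlan: $18,000; Nwosu: $16,100; Orozco: $14,700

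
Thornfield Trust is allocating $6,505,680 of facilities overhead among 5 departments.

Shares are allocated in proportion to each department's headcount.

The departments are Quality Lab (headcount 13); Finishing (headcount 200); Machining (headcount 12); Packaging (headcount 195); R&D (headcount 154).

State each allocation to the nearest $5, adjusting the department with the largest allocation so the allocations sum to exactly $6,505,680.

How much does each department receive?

Quality Lab: $147,340 · Finishing: $2,266,790 · Machining: $136,005 · Packaging: $2,210,120 · R&D: $1,745,425

Sum of headcount: 574.
Proportional shares: Quality Lab 13/574 × $6,505,680 = 147,341.18; Finishing 200/574 × $6,505,680 = 2,266,787.46; Machining 12/574 × $6,505,680 = 136,007.25; Packaging 195/574 × $6,505,680 = 2,210,117.77; R&D 154/574 × $6,505,680 = 1,745,426.34.
After rounding ($5): Quality Lab $147,340; Finishing $2,266,785; Machining $136,005; Packaging $2,210,120; R&D $1,745,425. Sum = $6,505,675.
Difference $6,505,680 − $6,505,675 = +$5 applied to largest allocation (Finishing): Finishing becomes $2,266,790.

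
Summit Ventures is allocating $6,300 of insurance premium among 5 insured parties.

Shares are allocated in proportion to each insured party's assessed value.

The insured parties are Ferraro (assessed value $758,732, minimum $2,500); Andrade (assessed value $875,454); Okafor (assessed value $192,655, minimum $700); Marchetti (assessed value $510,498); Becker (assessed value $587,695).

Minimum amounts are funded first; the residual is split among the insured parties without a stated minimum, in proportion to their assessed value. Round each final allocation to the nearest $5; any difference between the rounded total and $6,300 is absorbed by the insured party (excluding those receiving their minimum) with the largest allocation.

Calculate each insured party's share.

Guaranteed amounts: Ferraro $2,500; Okafor $700. Residual $3,100.
Residual split over remaining assessed value 1,973,647: Andrade 1,375.07 → $1,375; Marchetti 801.84 → $800; Becker 923.09 → $925.

Ferraro: $2,500 | Andrade: $1,375 | Okafor: $700 | Marchetti: $800 | Becker: $925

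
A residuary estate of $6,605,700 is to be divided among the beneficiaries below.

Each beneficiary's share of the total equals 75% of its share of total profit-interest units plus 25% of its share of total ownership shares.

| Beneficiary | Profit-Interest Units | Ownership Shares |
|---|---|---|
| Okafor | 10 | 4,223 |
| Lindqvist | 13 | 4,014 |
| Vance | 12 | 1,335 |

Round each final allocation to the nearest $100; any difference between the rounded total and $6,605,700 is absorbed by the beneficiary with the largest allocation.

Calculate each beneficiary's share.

Okafor: $2,144,100 | Lindqvist: $2,532,700 | Vance: $1,928,900

Totals — profit-interest units 35, ownership shares 9,572.
Combined weights (75% profit-interest units + 25% ownership shares): Okafor 0.3246; Lindqvist 0.3834; Vance 0.2920.
Proportional shares: Okafor 2,144,087.14; Lindqvist 2,532,681.22; Vance 1,928,931.64.
Rounded to nearest $100: Okafor $2,144,100; Lindqvist $2,532,700; Vance $1,928,900. Sum = $6,605,700.
No rounding difference to absorb.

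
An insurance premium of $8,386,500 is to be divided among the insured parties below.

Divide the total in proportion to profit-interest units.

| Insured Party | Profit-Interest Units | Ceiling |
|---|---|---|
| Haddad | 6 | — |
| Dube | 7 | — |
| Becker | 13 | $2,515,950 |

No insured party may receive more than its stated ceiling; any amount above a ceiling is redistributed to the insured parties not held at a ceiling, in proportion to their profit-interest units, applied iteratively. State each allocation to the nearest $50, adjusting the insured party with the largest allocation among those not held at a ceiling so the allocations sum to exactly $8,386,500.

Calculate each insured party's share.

Haddad: $2,709,500; Dube: $3,161,050; Becker: $2,515,950

Total profit-interest units = 26.
Unconstrained shares: Haddad 1,935,346.15; Dube 2,257,903.85; Becker 4,193,250.00.
Cap binds for Becker ($2,515,950); remaining pool $5,870,550 reallocated over remaining profit-interest units 13.
Shares after redistribution: Haddad 2,709,484.62 → $2,709,500; Dube 3,161,065.38 → $3,161,050.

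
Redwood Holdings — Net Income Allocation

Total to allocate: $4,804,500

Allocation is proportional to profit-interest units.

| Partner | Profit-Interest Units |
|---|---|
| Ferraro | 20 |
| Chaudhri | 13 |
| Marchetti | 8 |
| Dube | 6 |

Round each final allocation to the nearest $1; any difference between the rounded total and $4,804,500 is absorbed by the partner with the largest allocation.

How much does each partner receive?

Ferraro: $2,044,469 · Chaudhri: $1,328,904 · Marchetti: $817,787 · Dube: $613,340

Combined profit-interest units = 47.
Pro-rata amounts: Ferraro 20/47 × $4,804,500 = 2,044,468.09; Chaudhri 13/47 × $4,804,500 = 1,328,904.26; Marchetti 8/47 × $4,804,500 = 817,787.23; Dube 6/47 × $4,804,500 = 613,340.43.
At nearest $1: Ferraro $2,044,468; Chaudhri $1,328,904; Marchetti $817,787; Dube $613,340. Sum = $4,804,499.
Difference $4,804,500 − $4,804,499 = +$1 applied to largest allocation (Ferraro): Ferraro becomes $2,044,469.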